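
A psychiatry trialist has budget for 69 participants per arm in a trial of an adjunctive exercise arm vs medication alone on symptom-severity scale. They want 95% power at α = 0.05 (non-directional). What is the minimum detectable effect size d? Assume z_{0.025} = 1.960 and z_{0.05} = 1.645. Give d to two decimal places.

d_min ≈ 0.61

For two independent groups of n = 69 each: d_min = (z_{α/2} + z_β)·√(2/n).
z-sum = 1.960 + 1.645 = 3.605.
d_min = 3.605 × √(2/69) = 3.605 × 0.1703 = 0.614.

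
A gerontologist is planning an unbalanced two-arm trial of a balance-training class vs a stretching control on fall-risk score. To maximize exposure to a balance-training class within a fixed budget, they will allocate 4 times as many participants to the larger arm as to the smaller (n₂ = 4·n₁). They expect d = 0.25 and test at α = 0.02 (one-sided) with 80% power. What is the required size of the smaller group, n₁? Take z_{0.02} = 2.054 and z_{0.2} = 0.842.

With allocation ratio k = n₂/n₁ = 4, Var(x̄₁−x̄₂) = σ²(1/n₁ + 1/(k·n₁)) = σ²·(k+1)/(k·n₁).
So n₁ = (1 + 1/k)·((z_{α} + z_β)/d)² = 1.250 × (2.896/0.25)².
n₁ = 1.250 × 134.19 = 167.7.
Round up: n₁ = 168, giving n₂ = 4 × 168 = 672.

n₁ = 168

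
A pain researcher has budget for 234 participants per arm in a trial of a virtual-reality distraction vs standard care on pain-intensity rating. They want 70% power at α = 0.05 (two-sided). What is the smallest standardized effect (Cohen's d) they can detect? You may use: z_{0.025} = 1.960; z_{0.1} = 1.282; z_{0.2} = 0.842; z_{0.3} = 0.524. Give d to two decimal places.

For two independent groups of n = 234 each: d_min = (z_{α/2} + z_β)·√(2/n).
z-sum = 1.960 + 0.524 = 2.484.
d_min = 2.484 × √(2/234) = 2.484 × 0.0925 = 0.230.

d_min ≈ 0.23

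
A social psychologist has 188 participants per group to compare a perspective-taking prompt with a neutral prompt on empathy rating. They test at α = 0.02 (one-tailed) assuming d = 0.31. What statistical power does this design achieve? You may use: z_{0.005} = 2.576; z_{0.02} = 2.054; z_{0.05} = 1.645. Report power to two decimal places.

power ≈ 0.83

For two equal groups, power = Φ(d·√(n/2) − z_{α}).
d·√(n/2) = 0.31 × √(188/2) = 0.31 × 9.695 = 3.006.
z_β = 3.006 − 2.054 = 0.952.
Power = Φ(0.952) = 0.829.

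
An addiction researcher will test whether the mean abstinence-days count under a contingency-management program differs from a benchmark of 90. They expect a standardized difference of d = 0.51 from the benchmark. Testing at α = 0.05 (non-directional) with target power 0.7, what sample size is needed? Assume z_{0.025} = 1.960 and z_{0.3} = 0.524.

n = 24

For a one-sample test: n = ((z_{α/2} + z_β) / d)².
z_{α/2} + z_β = 1.960 + 0.524 = 2.484.
n = (2.484 / 0.51)² = 4.871² = 23.72.
Round up.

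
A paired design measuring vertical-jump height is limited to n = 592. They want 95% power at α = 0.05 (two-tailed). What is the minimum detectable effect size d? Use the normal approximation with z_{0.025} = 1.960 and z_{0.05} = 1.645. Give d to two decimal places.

d_min ≈ 0.15

For a single sample (or paired design) of n = 592: d_min = (z_{α/2} + z_β)/√n.
z-sum = 1.960 + 1.645 = 3.605.
d_min = 3.605 / √592 = 3.605 / 24.331 = 0.148.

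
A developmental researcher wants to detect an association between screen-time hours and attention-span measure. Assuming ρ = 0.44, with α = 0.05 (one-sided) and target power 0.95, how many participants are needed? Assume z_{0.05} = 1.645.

n = 52

Fisher's z: C = ½·ln((1+r)/(1−r)) = ½·ln(2.5714) = 0.4722.
n = ((z_{α} + z_β)/C)² + 3.
(1.645 + 1.645) / 0.4722 = 3.290 / 0.4722 = 6.967.
n = 6.967² + 3 = 48.54 + 3 = 51.5.
Round up.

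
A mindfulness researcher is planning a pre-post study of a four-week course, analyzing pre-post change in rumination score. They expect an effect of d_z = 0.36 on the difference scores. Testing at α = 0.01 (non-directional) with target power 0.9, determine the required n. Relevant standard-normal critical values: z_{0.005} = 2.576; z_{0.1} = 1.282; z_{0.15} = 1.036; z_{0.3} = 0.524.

n = 115 pairs

For a paired (one-sample on differences) test: n = ((z_{α/2} + z_β) / d)².
z_{α/2} + z_β = 2.576 + 1.282 = 3.858.
n = (3.858 / 0.36)² = 10.717² = 114.85.
Round up.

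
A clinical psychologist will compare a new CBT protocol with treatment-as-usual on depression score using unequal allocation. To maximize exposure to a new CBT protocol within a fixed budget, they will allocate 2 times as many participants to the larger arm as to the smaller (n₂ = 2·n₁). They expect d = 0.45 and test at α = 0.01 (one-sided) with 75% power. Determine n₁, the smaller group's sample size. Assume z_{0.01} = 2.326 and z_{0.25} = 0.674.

With allocation ratio k = n₂/n₁ = 2, Var(x̄₁−x̄₂) = σ²(1/n₁ + 1/(k·n₁)) = σ²·(k+1)/(k·n₁).
So n₁ = (1 + 1/k)·((z_{α} + z_β)/d)² = 1.500 × (3.000/0.45)².
n₁ = 1.500 × 44.44 = 66.7.
Round up: n₁ = 67, giving n₂ = 2 × 67 = 134.

n₁ = 67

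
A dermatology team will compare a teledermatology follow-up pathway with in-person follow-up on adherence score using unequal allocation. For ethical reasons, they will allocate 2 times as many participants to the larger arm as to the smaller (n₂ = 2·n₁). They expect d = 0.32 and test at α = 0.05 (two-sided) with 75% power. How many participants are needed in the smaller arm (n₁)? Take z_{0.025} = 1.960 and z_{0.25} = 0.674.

With allocation ratio k = n₂/n₁ = 2, Var(x̄₁−x̄₂) = σ²(1/n₁ + 1/(k·n₁)) = σ²·(k+1)/(k·n₁).
So n₁ = (1 + 1/k)·((z_{α/2} + z_β)/d)² = 1.500 × (2.634/0.32)².
n₁ = 1.500 × 67.75 = 101.6.
Round up: n₁ = 102, giving n₂ = 2 × 102 = 204.

n₁ = 102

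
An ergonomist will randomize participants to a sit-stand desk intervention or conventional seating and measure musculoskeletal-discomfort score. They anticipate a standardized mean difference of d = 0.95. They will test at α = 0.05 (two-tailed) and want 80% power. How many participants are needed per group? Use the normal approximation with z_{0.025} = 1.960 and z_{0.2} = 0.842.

n = 18 per group

For two independent groups with equal n: n = 2·((z_{α/2} + z_β) / d)².
z_{α/2} + z_β = 1.960 + 0.842 = 2.802.
n = 2 × (2.802 / 0.95)² = 2 × 2.949² = 2 × 8.70 = 17.4.
Round up to the next whole participant.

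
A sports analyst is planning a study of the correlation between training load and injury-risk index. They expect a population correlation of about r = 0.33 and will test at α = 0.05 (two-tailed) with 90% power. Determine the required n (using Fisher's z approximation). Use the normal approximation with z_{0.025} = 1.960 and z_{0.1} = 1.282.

Fisher's z: C = ½·ln((1+r)/(1−r)) = ½·ln(1.9851) = 0.3428.
n = ((z_{α/2} + z_β)/C)² + 3.
(1.960 + 1.282) / 0.3428 = 3.242 / 0.3428 = 9.457.
n = 9.457² + 3 = 89.44 + 3 = 92.4.
Round up.

n = 93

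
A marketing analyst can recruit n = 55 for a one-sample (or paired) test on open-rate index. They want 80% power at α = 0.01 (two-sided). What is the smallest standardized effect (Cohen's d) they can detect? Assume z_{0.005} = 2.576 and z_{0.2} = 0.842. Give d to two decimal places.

d_min ≈ 0.46

For a single sample (or paired design) of n = 55: d_min = (z_{α/2} + z_β)/√n.
z-sum = 2.576 + 0.842 = 3.418.
d_min = 3.418 / √55 = 3.418 / 7.416 = 0.461.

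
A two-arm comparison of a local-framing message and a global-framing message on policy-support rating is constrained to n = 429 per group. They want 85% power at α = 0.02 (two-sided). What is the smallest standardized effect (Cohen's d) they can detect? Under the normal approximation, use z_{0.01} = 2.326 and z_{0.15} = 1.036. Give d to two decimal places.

For two independent groups of n = 429 each: d_min = (z_{α/2} + z_β)·√(2/n).
z-sum = 2.326 + 1.036 = 3.362.
d_min = 3.362 × √(2/429) = 3.362 × 0.0683 = 0.230.

d_min ≈ 0.23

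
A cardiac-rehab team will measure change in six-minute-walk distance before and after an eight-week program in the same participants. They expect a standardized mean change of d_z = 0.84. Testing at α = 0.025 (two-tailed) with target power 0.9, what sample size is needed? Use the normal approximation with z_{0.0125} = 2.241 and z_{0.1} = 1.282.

n = 18 pairs

For a paired (one-sample on differences) test: n = ((z_{α/2} + z_β) / d)².
z_{α/2} + z_β = 2.241 + 1.282 = 3.523.
n = (3.523 / 0.84)² = 4.194² = 17.59.
Round up.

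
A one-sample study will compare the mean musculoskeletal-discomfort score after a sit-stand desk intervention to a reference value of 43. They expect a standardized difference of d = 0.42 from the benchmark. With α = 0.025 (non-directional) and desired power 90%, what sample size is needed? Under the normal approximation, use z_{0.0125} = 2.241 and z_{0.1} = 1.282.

For a one-sample test: n = ((z_{α/2} + z_β) / d)².
z_{α/2} + z_β = 2.241 + 1.282 = 3.523.
n = (3.523 / 0.42)² = 8.388² = 70.36.
Round up.

n = 71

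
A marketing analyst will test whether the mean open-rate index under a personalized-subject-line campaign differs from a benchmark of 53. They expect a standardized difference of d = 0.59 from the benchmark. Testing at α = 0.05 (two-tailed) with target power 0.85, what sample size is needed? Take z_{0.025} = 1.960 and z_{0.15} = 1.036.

For a one-sample test: n = ((z_{α/2} + z_β) / d)².
z_{α/2} + z_β = 1.960 + 1.036 = 2.996.
n = (2.996 / 0.59)² = 5.078² = 25.79.
Round up.

n = 26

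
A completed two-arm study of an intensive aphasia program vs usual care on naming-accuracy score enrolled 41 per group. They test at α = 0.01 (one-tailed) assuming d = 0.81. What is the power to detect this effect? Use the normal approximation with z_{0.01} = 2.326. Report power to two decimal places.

For two equal groups, power = Φ(d·√(n/2) − z_{α}).
d·√(n/2) = 0.81 × √(41/2) = 0.81 × 4.528 = 3.667.
z_β = 3.667 − 2.326 = 1.341.
Power = Φ(1.341) = 0.910.

power ≈ 0.91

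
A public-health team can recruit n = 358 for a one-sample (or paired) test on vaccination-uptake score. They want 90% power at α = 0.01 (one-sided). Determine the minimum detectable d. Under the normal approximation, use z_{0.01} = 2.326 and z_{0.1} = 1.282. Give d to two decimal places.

d_min ≈ 0.19

For a single sample (or paired design) of n = 358: d_min = (z_{α} + z_β)/√n.
z-sum = 2.326 + 1.282 = 3.608.
d_min = 3.608 / √358 = 3.608 / 18.921 = 0.191.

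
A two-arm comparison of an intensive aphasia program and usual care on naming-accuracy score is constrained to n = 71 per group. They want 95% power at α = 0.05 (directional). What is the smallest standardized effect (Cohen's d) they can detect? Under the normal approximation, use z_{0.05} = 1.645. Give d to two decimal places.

For two independent groups of n = 71 each: d_min = (z_{α} + z_β)·√(2/n).
z-sum = 1.645 + 1.645 = 3.290.
d_min = 3.290 × √(2/71) = 3.290 × 0.1678 = 0.552.

d_min ≈ 0.55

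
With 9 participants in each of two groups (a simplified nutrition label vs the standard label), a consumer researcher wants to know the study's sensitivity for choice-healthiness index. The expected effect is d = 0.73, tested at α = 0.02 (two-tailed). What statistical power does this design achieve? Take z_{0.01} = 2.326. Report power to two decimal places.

power ≈ 0.22

For two equal groups, power = Φ(d·√(n/2) − z_{α/2}).
d·√(n/2) = 0.73 × √(9/2) = 0.73 × 2.121 = 1.549.
z_β = 1.549 − 2.326 = -0.777.
Power = Φ(-0.777) = 0.218.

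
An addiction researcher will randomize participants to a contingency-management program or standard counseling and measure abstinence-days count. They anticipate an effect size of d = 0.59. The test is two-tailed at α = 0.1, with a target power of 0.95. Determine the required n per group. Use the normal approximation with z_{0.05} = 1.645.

For two independent groups with equal n: n = 2·((z_{α/2} + z_β) / d)².
z_{α/2} + z_β = 1.645 + 1.645 = 3.290.
n = 2 × (3.290 / 0.59)² = 2 × 5.576² = 2 × 31.09 = 62.2.
Round up to the next whole participant.

n = 63 per group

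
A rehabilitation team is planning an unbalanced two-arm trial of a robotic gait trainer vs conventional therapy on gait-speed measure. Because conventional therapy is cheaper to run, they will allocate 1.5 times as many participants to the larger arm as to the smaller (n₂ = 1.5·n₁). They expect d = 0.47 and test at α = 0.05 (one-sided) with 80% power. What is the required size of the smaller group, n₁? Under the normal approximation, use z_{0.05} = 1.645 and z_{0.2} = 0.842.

With allocation ratio k = n₂/n₁ = 1.5, Var(x̄₁−x̄₂) = σ²(1/n₁ + 1/(k·n₁)) = σ²·(k+1)/(k·n₁).
So n₁ = (1 + 1/k)·((z_{α} + z_β)/d)² = 1.667 × (2.487/0.47)².
n₁ = 1.667 × 28.00 = 46.7.
Round up: n₁ = 47, giving n₂ = ⌈1.5 × 47⌉ = ⌈70.5⌉ = 71.

n₁ = 47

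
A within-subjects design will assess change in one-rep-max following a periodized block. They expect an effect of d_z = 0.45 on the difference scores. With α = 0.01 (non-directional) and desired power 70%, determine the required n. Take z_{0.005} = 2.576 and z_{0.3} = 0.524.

For a paired (one-sample on differences) test: n = ((z_{α/2} + z_β) / d)².
z_{α/2} + z_β = 2.576 + 0.524 = 3.100.
n = (3.100 / 0.45)² = 6.889² = 47.46.
Round up.

n = 48 pairs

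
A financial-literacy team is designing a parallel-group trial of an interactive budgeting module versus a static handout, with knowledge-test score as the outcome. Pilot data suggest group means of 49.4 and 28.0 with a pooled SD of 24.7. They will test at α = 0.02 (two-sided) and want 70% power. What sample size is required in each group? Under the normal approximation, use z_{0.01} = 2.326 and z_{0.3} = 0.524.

Cohen's d = |M₁ − M₂| / SD_pooled = |49.4 − 28.0| / 24.7 = 21.4 / 24.7 = 0.866.
For two independent groups with equal n: n = 2·((z_{α/2} + z_β) / d)².
z_{α/2} + z_β = 2.326 + 0.524 = 2.850.
n = 2 × (2.850 / 0.866)² = 2 × 3.291² = 2 × 10.83 = 21.7.
Round up to the next whole participant.

n = 22 per group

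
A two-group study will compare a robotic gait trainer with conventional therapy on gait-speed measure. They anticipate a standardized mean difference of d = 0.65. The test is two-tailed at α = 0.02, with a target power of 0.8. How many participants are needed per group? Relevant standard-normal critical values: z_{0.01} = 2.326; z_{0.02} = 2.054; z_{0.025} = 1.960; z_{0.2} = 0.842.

n = 48 per group

For two independent groups with equal n: n = 2·((z_{α/2} + z_β) / d)².
z_{α/2} + z_β = 2.326 + 0.842 = 3.168.
n = 2 × (3.168 / 0.65)² = 2 × 4.874² = 2 × 23.75 = 47.5.
Round up to the next whole participant.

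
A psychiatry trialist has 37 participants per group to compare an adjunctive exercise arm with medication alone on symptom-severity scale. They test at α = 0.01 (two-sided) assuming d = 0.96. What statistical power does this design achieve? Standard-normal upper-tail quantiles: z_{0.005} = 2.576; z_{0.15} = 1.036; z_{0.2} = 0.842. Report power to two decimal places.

power ≈ 0.94

For two equal groups, power = Φ(d·√(n/2) − z_{α/2}).
d·√(n/2) = 0.96 × √(37/2) = 0.96 × 4.301 = 4.129.
z_β = 4.129 − 2.576 = 1.553.
Power = Φ(1.553) = 0.940.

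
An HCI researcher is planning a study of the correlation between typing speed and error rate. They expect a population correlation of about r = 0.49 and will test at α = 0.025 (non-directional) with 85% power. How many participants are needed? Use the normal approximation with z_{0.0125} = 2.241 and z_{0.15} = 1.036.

n = 41

Fisher's z: C = ½·ln((1+r)/(1−r)) = ½·ln(2.9216) = 0.5361.
n = ((z_{α/2} + z_β)/C)² + 3.
(2.241 + 1.036) / 0.5361 = 3.277 / 0.5361 = 6.113.
n = 6.113² + 3 = 37.36 + 3 = 40.4.
Round up.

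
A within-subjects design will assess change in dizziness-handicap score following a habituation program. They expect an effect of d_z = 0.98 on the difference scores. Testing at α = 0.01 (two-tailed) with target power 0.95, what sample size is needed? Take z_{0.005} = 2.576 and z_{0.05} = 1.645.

For a paired (one-sample on differences) test: n = ((z_{α/2} + z_β) / d)².
z_{α/2} + z_β = 2.576 + 1.645 = 4.221.
n = (4.221 / 0.98)² = 4.307² = 18.55.
Round up.

n = 19 pairs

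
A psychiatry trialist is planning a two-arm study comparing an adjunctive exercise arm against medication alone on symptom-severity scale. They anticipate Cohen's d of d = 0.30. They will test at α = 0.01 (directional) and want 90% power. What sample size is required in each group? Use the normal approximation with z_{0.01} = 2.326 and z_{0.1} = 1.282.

For two independent groups with equal n: n = 2·((z_{α} + z_β) / d)².
z_{α} + z_β = 2.326 + 1.282 = 3.608.
n = 2 × (3.608 / 0.30)² = 2 × 12.027² = 2 × 144.64 = 289.3.
Round up to the next whole participant.

n = 290 per group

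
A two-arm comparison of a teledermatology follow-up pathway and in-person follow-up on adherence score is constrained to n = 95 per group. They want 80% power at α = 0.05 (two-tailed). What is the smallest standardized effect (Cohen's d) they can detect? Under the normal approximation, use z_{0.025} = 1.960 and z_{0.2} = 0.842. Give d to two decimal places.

d_min ≈ 0.41

For two independent groups of n = 95 each: d_min = (z_{α/2} + z_β)·√(2/n).
z-sum = 1.960 + 0.842 = 2.802.
d_min = 2.802 × √(2/95) = 2.802 × 0.1451 = 0.407.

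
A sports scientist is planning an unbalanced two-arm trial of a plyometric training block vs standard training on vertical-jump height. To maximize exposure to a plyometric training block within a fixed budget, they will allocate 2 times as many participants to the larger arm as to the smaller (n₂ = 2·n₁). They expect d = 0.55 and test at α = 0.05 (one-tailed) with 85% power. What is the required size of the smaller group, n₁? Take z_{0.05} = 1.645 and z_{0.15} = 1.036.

n₁ = 36

With allocation ratio k = n₂/n₁ = 2, Var(x̄₁−x̄₂) = σ²(1/n₁ + 1/(k·n₁)) = σ²·(k+1)/(k·n₁).
So n₁ = (1 + 1/k)·((z_{α} + z_β)/d)² = 1.500 × (2.681/0.55)².
n₁ = 1.500 × 23.76 = 35.6.
Round up: n₁ = 36, giving n₂ = 2 × 36 = 72.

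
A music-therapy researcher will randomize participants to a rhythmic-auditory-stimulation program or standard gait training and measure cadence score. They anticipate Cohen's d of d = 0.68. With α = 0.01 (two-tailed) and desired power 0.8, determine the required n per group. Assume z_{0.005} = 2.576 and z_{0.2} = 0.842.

n = 51 per group

For two independent groups with equal n: n = 2·((z_{α/2} + z_β) / d)².
z_{α/2} + z_β = 2.576 + 0.842 = 3.418.
n = 2 × (3.418 / 0.68)² = 2 × 5.026² = 2 × 25.27 = 50.5.
Round up to the next whole participant.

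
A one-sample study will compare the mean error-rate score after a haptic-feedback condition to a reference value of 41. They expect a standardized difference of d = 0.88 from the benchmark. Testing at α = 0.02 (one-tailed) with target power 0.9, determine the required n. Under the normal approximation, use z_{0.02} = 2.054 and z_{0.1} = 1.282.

For a one-sample test: n = ((z_{α} + z_β) / d)².
z_{α} + z_β = 2.054 + 1.282 = 3.336.
n = (3.336 / 0.88)² = 3.791² = 14.37.
Round up.

n = 15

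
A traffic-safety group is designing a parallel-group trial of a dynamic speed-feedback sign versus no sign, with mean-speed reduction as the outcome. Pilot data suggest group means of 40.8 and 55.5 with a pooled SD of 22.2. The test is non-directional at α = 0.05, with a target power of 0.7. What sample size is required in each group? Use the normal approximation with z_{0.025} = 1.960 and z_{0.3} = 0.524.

n = 29 per group

Cohen's d = |M₁ − M₂| / SD_pooled = |40.8 − 55.5| / 22.2 = 14.7 / 22.2 = 0.662.
For two independent groups with equal n: n = 2·((z_{α/2} + z_β) / d)².
z_{α/2} + z_β = 1.960 + 0.524 = 2.484.
n = 2 × (2.484 / 0.662)² = 2 × 3.752² = 2 × 14.08 = 28.2.
Round up to the next whole participant.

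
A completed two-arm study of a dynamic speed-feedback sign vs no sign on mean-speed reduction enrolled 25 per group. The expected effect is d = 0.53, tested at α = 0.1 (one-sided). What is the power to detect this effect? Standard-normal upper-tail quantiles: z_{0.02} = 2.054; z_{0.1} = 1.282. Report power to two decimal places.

power ≈ 0.72

For two equal groups, power = Φ(d·√(n/2) − z_{α}).
d·√(n/2) = 0.53 × √(25/2) = 0.53 × 3.536 = 1.874.
z_β = 1.874 − 1.282 = 0.592.
Power = Φ(0.592) = 0.723.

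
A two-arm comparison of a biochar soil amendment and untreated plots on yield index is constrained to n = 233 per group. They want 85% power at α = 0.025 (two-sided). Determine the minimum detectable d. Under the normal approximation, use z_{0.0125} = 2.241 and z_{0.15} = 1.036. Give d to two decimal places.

d_min ≈ 0.30

For two independent groups of n = 233 each: d_min = (z_{α/2} + z_β)·√(2/n).
z-sum = 2.241 + 1.036 = 3.277.
d_min = 3.277 × √(2/233) = 3.277 × 0.0926 = 0.304.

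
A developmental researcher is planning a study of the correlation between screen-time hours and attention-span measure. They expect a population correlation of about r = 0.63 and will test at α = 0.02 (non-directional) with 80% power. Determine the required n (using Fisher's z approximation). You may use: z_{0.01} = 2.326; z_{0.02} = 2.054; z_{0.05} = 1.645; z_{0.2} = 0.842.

n = 22

Fisher's z: C = ½·ln((1+r)/(1−r)) = ½·ln(4.4054) = 0.7414.
n = ((z_{α/2} + z_β)/C)² + 3.
(2.326 + 0.842) / 0.7414 = 3.168 / 0.7414 = 4.273.
n = 4.273² + 3 = 18.26 + 3 = 21.3.
Round up.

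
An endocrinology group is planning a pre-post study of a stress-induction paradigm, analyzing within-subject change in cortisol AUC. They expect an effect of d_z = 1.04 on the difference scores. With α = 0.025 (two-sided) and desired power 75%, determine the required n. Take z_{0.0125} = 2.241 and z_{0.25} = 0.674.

For a paired (one-sample on differences) test: n = ((z_{α/2} + z_β) / d)².
z_{α/2} + z_β = 2.241 + 0.674 = 2.915.
n = (2.915 / 1.04)² = 2.803² = 7.86.
Round up.

n = 8 pairs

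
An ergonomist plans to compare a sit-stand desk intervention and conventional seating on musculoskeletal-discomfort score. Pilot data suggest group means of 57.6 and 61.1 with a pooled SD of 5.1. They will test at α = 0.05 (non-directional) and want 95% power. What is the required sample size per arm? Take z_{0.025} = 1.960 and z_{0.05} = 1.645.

Cohen's d = |M₁ − M₂| / SD_pooled = |57.6 − 61.1| / 5.1 = 3.5 / 5.1 = 0.686.
For two independent groups with equal n: n = 2·((z_{α/2} + z_β) / d)².
z_{α/2} + z_β = 1.960 + 1.645 = 3.605.
n = 2 × (3.605 / 0.686)² = 2 × 5.255² = 2 × 27.62 = 55.2.
Round up to the next whole participant.

n = 56 per group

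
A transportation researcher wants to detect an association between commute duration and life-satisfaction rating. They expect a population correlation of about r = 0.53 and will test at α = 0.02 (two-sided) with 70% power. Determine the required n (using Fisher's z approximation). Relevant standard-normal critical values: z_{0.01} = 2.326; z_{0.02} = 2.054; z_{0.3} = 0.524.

n = 27

Fisher's z: C = ½·ln((1+r)/(1−r)) = ½·ln(3.2553) = 0.5901.
n = ((z_{α/2} + z_β)/C)² + 3.
(2.326 + 0.524) / 0.5901 = 2.850 / 0.5901 = 4.830.
n = 4.830² + 3 = 23.33 + 3 = 26.3.
Round up.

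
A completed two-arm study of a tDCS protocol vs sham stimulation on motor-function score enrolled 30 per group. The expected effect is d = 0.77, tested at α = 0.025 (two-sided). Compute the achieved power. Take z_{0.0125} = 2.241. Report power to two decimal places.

power ≈ 0.77

For two equal groups, power = Φ(d·√(n/2) − z_{α/2}).
d·√(n/2) = 0.77 × √(30/2) = 0.77 × 3.873 = 2.982.
z_β = 2.982 − 2.241 = 0.741.
Power = Φ(0.741) = 0.771.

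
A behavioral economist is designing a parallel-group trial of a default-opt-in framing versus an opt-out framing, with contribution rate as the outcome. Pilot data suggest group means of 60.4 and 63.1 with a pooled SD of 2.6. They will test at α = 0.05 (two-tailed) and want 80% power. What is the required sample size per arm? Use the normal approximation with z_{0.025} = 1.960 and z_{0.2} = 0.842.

Cohen's d = |M₁ − M₂| / SD_pooled = |60.4 − 63.1| / 2.6 = 2.7 / 2.6 = 1.038.
For two independent groups with equal n: n = 2·((z_{α/2} + z_β) / d)².
z_{α/2} + z_β = 1.960 + 0.842 = 2.802.
n = 2 × (2.802 / 1.038)² = 2 × 2.699² = 2 × 7.29 = 14.6.
Round up to the next whole participant.

n = 15 per group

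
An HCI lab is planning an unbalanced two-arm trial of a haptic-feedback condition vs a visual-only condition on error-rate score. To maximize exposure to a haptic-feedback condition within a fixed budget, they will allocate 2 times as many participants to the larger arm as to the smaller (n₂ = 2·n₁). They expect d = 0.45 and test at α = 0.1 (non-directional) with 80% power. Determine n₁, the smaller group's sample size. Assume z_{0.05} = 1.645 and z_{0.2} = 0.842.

With allocation ratio k = n₂/n₁ = 2, Var(x̄₁−x̄₂) = σ²(1/n₁ + 1/(k·n₁)) = σ²·(k+1)/(k·n₁).
So n₁ = (1 + 1/k)·((z_{α/2} + z_β)/d)² = 1.500 × (2.487/0.45)².
n₁ = 1.500 × 30.54 = 45.8.
Round up: n₁ = 46, giving n₂ = 2 × 46 = 92.

n₁ = 46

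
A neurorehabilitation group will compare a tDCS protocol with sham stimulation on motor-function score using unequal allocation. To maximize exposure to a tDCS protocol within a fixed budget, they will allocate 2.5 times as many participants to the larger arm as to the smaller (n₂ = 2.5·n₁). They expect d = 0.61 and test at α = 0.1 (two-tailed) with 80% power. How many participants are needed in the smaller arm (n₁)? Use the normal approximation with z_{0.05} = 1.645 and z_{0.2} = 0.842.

n₁ = 24

With allocation ratio k = n₂/n₁ = 2.5, Var(x̄₁−x̄₂) = σ²(1/n₁ + 1/(k·n₁)) = σ²·(k+1)/(k·n₁).
So n₁ = (1 + 1/k)·((z_{α/2} + z_β)/d)² = 1.400 × (2.487/0.61)².
n₁ = 1.400 × 16.62 = 23.3.
Round up: n₁ = 24, giving n₂ = 2.5 × 24 = 60.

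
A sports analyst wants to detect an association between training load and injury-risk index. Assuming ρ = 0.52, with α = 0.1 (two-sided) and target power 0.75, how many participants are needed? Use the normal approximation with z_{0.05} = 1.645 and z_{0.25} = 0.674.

Fisher's z: C = ½·ln((1+r)/(1−r)) = ½·ln(3.1667) = 0.5763.
n = ((z_{α/2} + z_β)/C)² + 3.
(1.645 + 0.674) / 0.5763 = 2.319 / 0.5763 = 4.024.
n = 4.024² + 3 = 16.19 + 3 = 19.2.
Round up.

n = 20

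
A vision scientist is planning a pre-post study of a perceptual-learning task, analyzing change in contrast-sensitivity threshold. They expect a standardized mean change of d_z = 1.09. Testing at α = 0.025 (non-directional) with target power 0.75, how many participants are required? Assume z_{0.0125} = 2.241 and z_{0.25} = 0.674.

For a paired (one-sample on differences) test: n = ((z_{α/2} + z_β) / d)².
z_{α/2} + z_β = 2.241 + 0.674 = 2.915.
n = (2.915 / 1.09)² = 2.674² = 7.15.
Round up.

n = 8 pairs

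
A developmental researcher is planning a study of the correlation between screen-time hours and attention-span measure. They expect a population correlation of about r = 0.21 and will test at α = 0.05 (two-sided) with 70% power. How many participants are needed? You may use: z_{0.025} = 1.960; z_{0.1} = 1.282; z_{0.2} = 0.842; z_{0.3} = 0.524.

Fisher's z: C = ½·ln((1+r)/(1−r)) = ½·ln(1.5316) = 0.2132.
n = ((z_{α/2} + z_β)/C)² + 3.
(1.960 + 0.524) / 0.2132 = 2.484 / 0.2132 = 11.651.
n = 11.651² + 3 = 135.75 + 3 = 138.7.
Round up.

n = 139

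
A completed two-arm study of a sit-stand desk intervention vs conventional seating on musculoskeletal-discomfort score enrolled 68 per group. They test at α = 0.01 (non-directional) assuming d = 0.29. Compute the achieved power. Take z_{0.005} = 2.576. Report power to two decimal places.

power ≈ 0.19

For two equal groups, power = Φ(d·√(n/2) − z_{α/2}).
d·√(n/2) = 0.29 × √(68/2) = 0.29 × 5.831 = 1.691.
z_β = 1.691 − 2.576 = -0.885.
Power = Φ(-0.885) = 0.188.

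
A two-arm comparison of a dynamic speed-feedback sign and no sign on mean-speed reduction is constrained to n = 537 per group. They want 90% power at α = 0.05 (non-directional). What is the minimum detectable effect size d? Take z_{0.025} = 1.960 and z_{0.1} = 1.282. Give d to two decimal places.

d_min ≈ 0.20

For two independent groups of n = 537 each: d_min = (z_{α/2} + z_β)·√(2/n).
z-sum = 1.960 + 1.282 = 3.242.
d_min = 3.242 × √(2/537) = 3.242 × 0.0610 = 0.198.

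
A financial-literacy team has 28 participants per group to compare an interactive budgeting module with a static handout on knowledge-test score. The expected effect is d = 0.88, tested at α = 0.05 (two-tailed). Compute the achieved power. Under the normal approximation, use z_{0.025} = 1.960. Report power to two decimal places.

For two equal groups, power = Φ(d·√(n/2) − z_{α/2}).
d·√(n/2) = 0.88 × √(28/2) = 0.88 × 3.742 = 3.293.
z_β = 3.293 − 1.960 = 1.333.
Power = Φ(1.333) = 0.909.

power ≈ 0.91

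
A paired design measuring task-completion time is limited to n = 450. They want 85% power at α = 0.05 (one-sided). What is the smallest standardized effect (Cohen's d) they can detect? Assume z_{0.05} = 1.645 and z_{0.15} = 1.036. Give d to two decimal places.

For a single sample (or paired design) of n = 450: d_min = (z_{α} + z_β)/√n.
z-sum = 1.645 + 1.036 = 2.681.
d_min = 2.681 / √450 = 2.681 / 21.213 = 0.126.

d_min ≈ 0.13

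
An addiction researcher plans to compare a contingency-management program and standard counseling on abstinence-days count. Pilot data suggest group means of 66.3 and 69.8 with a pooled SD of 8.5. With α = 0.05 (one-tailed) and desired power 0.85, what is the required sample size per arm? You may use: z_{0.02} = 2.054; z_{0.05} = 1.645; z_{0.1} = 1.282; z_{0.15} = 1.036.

n = 85 per group

Cohen's d = |M₁ − M₂| / SD_pooled = |66.3 − 69.8| / 8.5 = 3.5 / 8.5 = 0.412.
For two independent groups with equal n: n = 2·((z_{α} + z_β) / d)².
z_{α} + z_β = 1.645 + 1.036 = 2.681.
n = 2 × (2.681 / 0.412)² = 2 × 6.507² = 2 × 42.34 = 84.7.
Round up to the next whole participant.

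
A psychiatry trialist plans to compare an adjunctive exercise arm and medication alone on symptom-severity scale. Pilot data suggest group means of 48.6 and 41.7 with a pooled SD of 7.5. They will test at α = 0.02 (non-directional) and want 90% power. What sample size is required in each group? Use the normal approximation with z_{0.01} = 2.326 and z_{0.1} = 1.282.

n = 31 per group

Cohen's d = |M₁ − M₂| / SD_pooled = |48.6 − 41.7| / 7.5 = 6.9 / 7.5 = 0.920.
For two independent groups with equal n: n = 2·((z_{α/2} + z_β) / d)².
z_{α/2} + z_β = 2.326 + 1.282 = 3.608.
n = 2 × (3.608 / 0.920)² = 2 × 3.922² = 2 × 15.38 = 30.8.
Round up to the next whole participant.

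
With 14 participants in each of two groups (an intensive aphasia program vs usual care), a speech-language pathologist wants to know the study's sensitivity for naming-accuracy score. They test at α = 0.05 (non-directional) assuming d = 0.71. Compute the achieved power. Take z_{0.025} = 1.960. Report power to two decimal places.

For two equal groups, power = Φ(d·√(n/2) − z_{α/2}).
d·√(n/2) = 0.71 × √(14/2) = 0.71 × 2.646 = 1.878.
z_β = 1.878 − 1.960 = -0.082.
Power = Φ(-0.082) = 0.468.

power ≈ 0.47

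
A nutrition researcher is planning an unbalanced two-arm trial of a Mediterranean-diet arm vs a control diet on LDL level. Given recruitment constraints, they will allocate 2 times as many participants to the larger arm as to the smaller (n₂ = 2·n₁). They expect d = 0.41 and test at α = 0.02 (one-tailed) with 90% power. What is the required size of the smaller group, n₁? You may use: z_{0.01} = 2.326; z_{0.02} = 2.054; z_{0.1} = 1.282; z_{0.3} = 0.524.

n₁ = 100

With allocation ratio k = n₂/n₁ = 2, Var(x̄₁−x̄₂) = σ²(1/n₁ + 1/(k·n₁)) = σ²·(k+1)/(k·n₁).
So n₁ = (1 + 1/k)·((z_{α} + z_β)/d)² = 1.500 × (3.336/0.41)².
n₁ = 1.500 × 66.20 = 99.3.
Round up: n₁ = 100, giving n₂ = 2 × 100 = 200.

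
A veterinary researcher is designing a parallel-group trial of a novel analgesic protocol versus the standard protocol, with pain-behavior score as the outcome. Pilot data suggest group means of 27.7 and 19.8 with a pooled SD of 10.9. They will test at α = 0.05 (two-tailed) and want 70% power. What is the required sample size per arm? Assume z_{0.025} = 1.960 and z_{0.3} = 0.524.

n = 24 per group

Cohen's d = |M₁ − M₂| / SD_pooled = |27.7 − 19.8| / 10.9 = 7.9 / 10.9 = 0.725.
For two independent groups with equal n: n = 2·((z_{α/2} + z_β) / d)².
z_{α/2} + z_β = 1.960 + 0.524 = 2.484.
n = 2 × (2.484 / 0.725)² = 2 × 3.426² = 2 × 11.74 = 23.5.
Round up to the next whole participant.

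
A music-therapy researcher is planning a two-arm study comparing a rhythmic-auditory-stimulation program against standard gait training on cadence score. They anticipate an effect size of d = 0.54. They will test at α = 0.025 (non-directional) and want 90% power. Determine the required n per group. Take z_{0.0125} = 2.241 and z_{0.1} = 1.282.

n = 86 per group

For two independent groups with equal n: n = 2·((z_{α/2} + z_β) / d)².
z_{α/2} + z_β = 2.241 + 1.282 = 3.523.
n = 2 × (3.523 / 0.54)² = 2 × 6.524² = 2 × 42.56 = 85.1.
Round up to the next whole participant.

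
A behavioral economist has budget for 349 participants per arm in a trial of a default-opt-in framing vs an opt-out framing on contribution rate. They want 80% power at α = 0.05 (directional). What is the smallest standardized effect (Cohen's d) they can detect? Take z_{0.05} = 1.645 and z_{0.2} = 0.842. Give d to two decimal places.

d_min ≈ 0.19

For two independent groups of n = 349 each: d_min = (z_{α} + z_β)·√(2/n).
z-sum = 1.645 + 0.842 = 2.487.
d_min = 2.487 × √(2/349) = 2.487 × 0.0757 = 0.188.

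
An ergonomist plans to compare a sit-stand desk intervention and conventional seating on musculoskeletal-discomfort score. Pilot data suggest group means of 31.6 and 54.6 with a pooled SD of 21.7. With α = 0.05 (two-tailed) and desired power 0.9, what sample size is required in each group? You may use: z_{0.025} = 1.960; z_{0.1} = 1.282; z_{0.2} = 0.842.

n = 19 per group

Cohen's d = |M₁ − M₂| / SD_pooled = |31.6 − 54.6| / 21.7 = 23.0 / 21.7 = 1.060.
For two independent groups with equal n: n = 2·((z_{α/2} + z_β) / d)².
z_{α/2} + z_β = 1.960 + 1.282 = 3.242.
n = 2 × (3.242 / 1.060)² = 2 × 3.058² = 2 × 9.35 = 18.7.
Round up to the next whole participant.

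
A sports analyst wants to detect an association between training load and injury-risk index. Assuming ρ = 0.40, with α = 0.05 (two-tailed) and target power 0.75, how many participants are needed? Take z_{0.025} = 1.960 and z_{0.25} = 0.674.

n = 42

Fisher's z: C = ½·ln((1+r)/(1−r)) = ½·ln(2.3333) = 0.4236.
n = ((z_{α/2} + z_β)/C)² + 3.
(1.960 + 0.674) / 0.4236 = 2.634 / 0.4236 = 6.218.
n = 6.218² + 3 = 38.67 + 3 = 41.7.
Round up.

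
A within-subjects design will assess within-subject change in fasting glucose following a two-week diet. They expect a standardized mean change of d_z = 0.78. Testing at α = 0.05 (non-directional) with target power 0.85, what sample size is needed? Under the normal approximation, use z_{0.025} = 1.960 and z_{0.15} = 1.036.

n = 15 pairs

For a paired (one-sample on differences) test: n = ((z_{α/2} + z_β) / d)².
z_{α/2} + z_β = 1.960 + 1.036 = 2.996.
n = (2.996 / 0.78)² = 3.841² = 14.75.
Round up.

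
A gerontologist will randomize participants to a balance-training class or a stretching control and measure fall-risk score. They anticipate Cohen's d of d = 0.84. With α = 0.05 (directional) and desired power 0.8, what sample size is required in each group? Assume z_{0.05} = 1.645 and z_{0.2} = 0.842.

For two independent groups with equal n: n = 2·((z_{α} + z_β) / d)².
z_{α} + z_β = 1.645 + 0.842 = 2.487.
n = 2 × (2.487 / 0.84)² = 2 × 2.961² = 2 × 8.77 = 17.5.
Round up to the next whole participant.

n = 18 per group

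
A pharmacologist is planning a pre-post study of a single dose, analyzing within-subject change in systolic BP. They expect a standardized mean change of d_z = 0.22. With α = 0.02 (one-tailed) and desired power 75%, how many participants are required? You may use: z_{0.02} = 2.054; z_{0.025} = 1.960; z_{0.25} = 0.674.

n = 154 pairs

For a paired (one-sample on differences) test: n = ((z_{α} + z_β) / d)².
z_{α} + z_β = 2.054 + 0.674 = 2.728.
n = (2.728 / 0.22)² = 12.400² = 153.76.
Round up.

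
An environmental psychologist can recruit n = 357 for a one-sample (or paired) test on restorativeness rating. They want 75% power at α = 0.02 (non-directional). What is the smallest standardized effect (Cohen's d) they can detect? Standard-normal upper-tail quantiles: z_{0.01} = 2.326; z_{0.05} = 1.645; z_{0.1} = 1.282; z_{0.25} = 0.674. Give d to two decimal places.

For a single sample (or paired design) of n = 357: d_min = (z_{α/2} + z_β)/√n.
z-sum = 2.326 + 0.674 = 3.000.
d_min = 3.000 / √357 = 3.000 / 18.894 = 0.159.

d_min ≈ 0.16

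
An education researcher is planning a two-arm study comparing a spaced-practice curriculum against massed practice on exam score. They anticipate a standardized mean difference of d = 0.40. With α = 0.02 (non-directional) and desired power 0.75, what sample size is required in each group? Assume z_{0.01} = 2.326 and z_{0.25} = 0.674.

n = 113 per group

For two independent groups with equal n: n = 2·((z_{α/2} + z_β) / d)².
z_{α/2} + z_β = 2.326 + 0.674 = 3.000.
n = 2 × (3.000 / 0.40)² = 2 × 7.500² = 2 × 56.25 = 112.5.
Round up to the next whole participant.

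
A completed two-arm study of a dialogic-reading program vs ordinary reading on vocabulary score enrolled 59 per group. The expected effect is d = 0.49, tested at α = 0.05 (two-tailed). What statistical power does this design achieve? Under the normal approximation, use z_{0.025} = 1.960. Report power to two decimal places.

power ≈ 0.76

For two equal groups, power = Φ(d·√(n/2) − z_{α/2}).
d·√(n/2) = 0.49 × √(59/2) = 0.49 × 5.431 = 2.661.
z_β = 2.661 − 1.960 = 0.701.
Power = Φ(0.701) = 0.758.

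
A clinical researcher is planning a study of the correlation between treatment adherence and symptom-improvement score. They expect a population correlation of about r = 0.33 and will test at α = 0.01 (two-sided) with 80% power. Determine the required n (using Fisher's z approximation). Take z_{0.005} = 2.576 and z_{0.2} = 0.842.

Fisher's z: C = ½·ln((1+r)/(1−r)) = ½·ln(1.9851) = 0.3428.
n = ((z_{α/2} + z_β)/C)² + 3.
(2.576 + 0.842) / 0.3428 = 3.418 / 0.3428 = 9.971.
n = 9.971² + 3 = 99.42 + 3 = 102.4.
Round up.

n = 103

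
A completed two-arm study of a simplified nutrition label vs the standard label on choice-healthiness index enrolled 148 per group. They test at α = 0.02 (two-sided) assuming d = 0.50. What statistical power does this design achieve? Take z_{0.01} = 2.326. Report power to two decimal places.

For two equal groups, power = Φ(d·√(n/2) − z_{α/2}).
d·√(n/2) = 0.50 × √(148/2) = 0.50 × 8.602 = 4.301.
z_β = 4.301 − 2.326 = 1.975.
Power = Φ(1.975) = 0.976.

power ≈ 0.98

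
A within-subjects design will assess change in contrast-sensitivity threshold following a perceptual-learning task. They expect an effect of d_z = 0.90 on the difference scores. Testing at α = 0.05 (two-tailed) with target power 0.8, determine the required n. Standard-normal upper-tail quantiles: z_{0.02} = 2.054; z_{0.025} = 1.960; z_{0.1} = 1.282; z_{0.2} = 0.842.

n = 10 pairs

For a paired (one-sample on differences) test: n = ((z_{α/2} + z_β) / d)².
z_{α/2} + z_β = 1.960 + 0.842 = 2.802.
n = (2.802 / 0.90)² = 3.113² = 9.69.
Round up.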